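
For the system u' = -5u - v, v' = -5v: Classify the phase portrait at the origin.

stable improper node

A = [[-5,-1],[0,-5]]; det(A-λI) = λ^2 + 10λ + 25.
repeated λ = -5 with a single eigenvector.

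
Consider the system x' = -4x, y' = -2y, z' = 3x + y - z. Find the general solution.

Coefficient matrix A = [[-4, 0, 0], [0, -2, 0], [3, 1, -1]].
det(A - λI) = 0 gives eigenvalues λ = -4, -2, -1.
For λ=-4: eigenvector (1,0,-1).
For λ=-2: eigenvector (0,1,-1).
For λ=-1: eigenvector (0,0,1).
General solution: K_1e^(-4t)(1,0,-1) + K_2e^(-2t)(0,1,-1) + K_3e^(-t)(0,0,1).

x(t) = K_1e^(-4t), y(t) = K_2e^(-2t), z(t) = -K_1e^(-4t) - K_2e^(-2t) + K_3e^(-t)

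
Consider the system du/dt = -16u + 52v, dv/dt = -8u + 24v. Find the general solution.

Coefficient matrix A = [[-16, 52], [-8, 24]].
Characteristic polynomial det(A - λI) = λ^2 - 8λ + 32 = 0.
Eigenvalues λ = 4 ± 4i (complex conjugate pair).
For λ=4+4i: an eigenvector is (-3,-1) - i(2,1) = (-3 - 2i, -1 - i).
A real fundamental pair from Re and Im of e^((4+4i)t)v: X_1 = e^(4t)(cos(4t)·(-3,-1) + sin(4t)·(2,1)), X_2 = e^(4t)(sin(4t)·(-3,-1) - cos(4t)·(2,1)).
General solution: C_1X_1 + C_2X_2.

u(t) = 2C_1e^(4t)sin(4t) - 3C_1e^(4t)cos(4t) - 3C_2e^(4t)sin(4t) - 2C_2e^(4t)cos(4t), v(t) = C_1e^(4t)sin(4t) - C_1e^(4t)cos(4t) - C_2e^(4t)sin(4t) - C_2e^(4t)cos(4t)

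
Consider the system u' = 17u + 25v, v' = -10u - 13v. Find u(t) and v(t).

Coefficient matrix A = [[17, 25], [-10, -13]].
Characteristic polynomial det(A - λI) = λ^2 - 4λ + 29 = 0.
Eigenvalues λ = 2 ± 5i (complex conjugate pair).
For λ=2+5i: an eigenvector is (-1,1) - i(2,-1) = (-1 - 2i, 1 + i).
A real fundamental pair from Re and Im of e^((2+5i)t)v: X_1 = e^(2t)(cos(5t)·(-1,1) + sin(5t)·(2,-1)), X_2 = e^(2t)(sin(5t)·(-1,1) - cos(5t)·(2,-1)).
General solution: c_1X_1 + c_2X_2.

u(t) = 2c_1e^(2t)sin(5t) - c_1e^(2t)cos(5t) - c_2e^(2t)sin(5t) - 2c_2e^(2t)cos(5t), v(t) = -c_1e^(2t)sin(5t) + c_1e^(2t)cos(5t) + c_2e^(2t)sin(5t) + c_2e^(2t)cos(5t)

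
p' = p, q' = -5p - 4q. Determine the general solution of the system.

p(t) = -C_1e^(t), q(t) = C_1e^(t) + C_2e^(-4t)

Coefficient matrix A = [[1, 0], [-5, -4]].
Characteristic polynomial det(A - λI) = λ^2 + 3λ - 4 = 0.
Eigenvalues λ = 1, -4.
For λ=1: (A-λI) row 2 is [-5, -5], so an eigenvector is (-1, 1).
For λ=-4: (A-λI) row 1 is [5, 0], so an eigenvector is (0, 1).
General solution: C_1e^(t)(-1,1) + C_2e^(-4t)(0,1).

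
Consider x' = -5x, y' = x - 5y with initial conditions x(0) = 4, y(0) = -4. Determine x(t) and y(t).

Coefficient matrix A = [[-5, 0], [1, -5]].
Characteristic polynomial det(A - λI) = λ^2 + 10λ + 25 = 0.
Single eigenvalue λ = -5 with algebraic multiplicity 2.
Eigenvector v = (0,1); generalized eigenvector w with (A-λI)w=v is (1,2).
General solution: e^(-5t)[C_1·v + C_2·(t·v + w)].
Applying x(0)=4, y(0)=-4 gives C_1=-12, C_2=4.

x(t) = 4e^(-5t), y(t) = 4te^(-5t) - 4e^(-5t)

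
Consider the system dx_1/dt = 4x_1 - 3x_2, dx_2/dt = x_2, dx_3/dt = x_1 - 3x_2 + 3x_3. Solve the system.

x_1(t) = K_1e^(4t) + K_2e^(t), x_2(t) = K_2e^(t), x_3(t) = K_1e^(4t) + K_2e^(t) + K_3e^(3t)

Coefficient matrix A = [[4, -3, 0], [0, 1, 0], [1, -3, 3]].
det(A - λI) = 0 gives eigenvalues λ = 4, 1, 3.
For λ=4: eigenvector (1,0,1).
For λ=1: eigenvector (1,1,1).
For λ=3: eigenvector (0,0,1).
General solution: K_1e^(4t)(1,0,1) + K_2e^(t)(1,1,1) + K_3e^(3t)(0,0,1).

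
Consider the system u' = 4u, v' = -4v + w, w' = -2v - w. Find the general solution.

u(t) = -C_1e^(4t), v(t) = C_2e^(-2t) - C_3e^(-3t), w(t) = 2C_2e^(-2t) - C_3e^(-3t)

Coefficient matrix A = [[4, 0, 0], [0, -4, 1], [0, -2, -1]].
det(A - λI) = 0 gives eigenvalues λ = 4, -2, -3.
For λ=4: eigenvector (-1,0,0).
For λ=-2: eigenvector (0,1,2).
For λ=-3: eigenvector (0,-1,-1).
General solution: C_1e^(4t)(-1,0,0) + C_2e^(-2t)(0,1,2) + C_3e^(-3t)(0,-1,-1).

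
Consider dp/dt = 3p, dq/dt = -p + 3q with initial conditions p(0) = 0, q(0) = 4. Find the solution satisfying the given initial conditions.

p(t) = 0, q(t) = 4e^(3t)

Coefficient matrix A = [[3, 0], [-1, 3]].
Characteristic polynomial det(A - λI) = λ^2 - 6λ + 9 = 0.
Single eigenvalue λ = 3 with algebraic multiplicity 2.
Eigenvector v = (0,1); generalized eigenvector w with (A-λI)w=v is (-1,-3).
General solution: e^(3t)[C_1·v + C_2·(t·v + w)].
Applying p(0)=0, q(0)=4 gives C_1=4, C_2=0.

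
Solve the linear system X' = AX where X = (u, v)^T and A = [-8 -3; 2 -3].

Coefficient matrix A = [[-8, -3], [2, -3]].
Characteristic polynomial det(A - λI) = λ^2 + 11λ + 30 = 0.
Eigenvalues λ = -5, -6.
For λ=-5: (A-λI) row 1 is [-3, -3], so an eigenvector is (1, -1).
For λ=-6: (A-λI) row 1 is [-2, -3], so an eigenvector is (-3, 2).
General solution: c_1e^(-5t)(1,-1) + c_2e^(-6t)(-3,2).

u(t) = c_1e^(-5t) - 3c_2e^(-6t), v(t) = -c_1e^(-5t) + 2c_2e^(-6t)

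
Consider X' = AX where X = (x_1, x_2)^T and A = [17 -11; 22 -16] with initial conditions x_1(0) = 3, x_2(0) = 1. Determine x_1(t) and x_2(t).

x_1(t) = 5e^(6t) - 2e^(-5t), x_2(t) = 5e^(6t) - 4e^(-5t)

Coefficient matrix A = [[17, -11], [22, -16]].
Characteristic polynomial det(A - λI) = λ^2 - λ - 30 = 0.
Eigenvalues λ = -5, 6.
For λ=-5: (A-λI) row 1 is [22, -11], so an eigenvector is (-1, -2).
For λ=6: (A-λI) row 1 is [11, -11], so an eigenvector is (1, 1).
General solution: K_1e^(-5t)(-1,-2) + K_2e^(6t)(1,1).
Applying x_1(0)=3, x_2(0)=1 gives K_1=2, K_2=5.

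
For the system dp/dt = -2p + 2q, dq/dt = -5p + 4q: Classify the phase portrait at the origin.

unstable spiral

A = [[-2,2],[-5,4]]; det(A-λI) = λ^2 - 2λ + 2.
λ = 1 ± i: positive real part.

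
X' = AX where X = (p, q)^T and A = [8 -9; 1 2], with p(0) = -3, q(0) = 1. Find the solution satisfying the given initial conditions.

Coefficient matrix A = [[8, -9], [1, 2]].
Characteristic polynomial det(A - λI) = λ^2 - 10λ + 25 = 0.
Single eigenvalue λ = 5 with algebraic multiplicity 2.
Eigenvector v = (3,1); generalized eigenvector w with (A-λI)w=v is (1,0).
General solution: e^(5t)[c_1·v + c_2·(t·v + w)].
Applying p(0)=-3, q(0)=1 gives c_1=1, c_2=-6.

p(t) = -18te^(5t) - 3e^(5t), q(t) = -6te^(5t) + e^(5t)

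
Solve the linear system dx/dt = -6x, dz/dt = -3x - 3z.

Coefficient matrix A = [[-6, 0], [-3, -3]].
Characteristic polynomial det(A - λI) = λ^2 + 9λ + 18 = 0.
Eigenvalues λ = -6, -3.
For λ=-6: (A-λI) row 2 is [-3, 3], so an eigenvector is (1, 1).
For λ=-3: (A-λI) row 1 is [-3, 0], so an eigenvector is (0, -1).
General solution: c_1e^(-6t)(1,1) + c_2e^(-3t)(0,-1).

x(t) = c_1e^(-6t), z(t) = c_1e^(-6t) - c_2e^(-3t)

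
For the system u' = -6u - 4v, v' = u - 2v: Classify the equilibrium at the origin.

stable improper node

A = [[-6,-4],[1,-2]]; det(A-λI) = λ^2 + 8λ + 16.
repeated λ = -4 with a single eigenvector.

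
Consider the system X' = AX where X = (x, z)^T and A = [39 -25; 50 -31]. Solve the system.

x(t) = C_1e^(4t)sin(5t) - 2C_1e^(4t)cos(5t) - 2C_2e^(4t)sin(5t) - C_2e^(4t)cos(5t), z(t) = C_1e^(4t)sin(5t) - 3C_1e^(4t)cos(5t) - 3C_2e^(4t)sin(5t) - C_2e^(4t)cos(5t)

Coefficient matrix A = [[39, -25], [50, -31]].
Characteristic polynomial det(A - λI) = λ^2 - 8λ + 41 = 0.
Eigenvalues λ = 4 ± 5i (complex conjugate pair).
For λ=4+5i: an eigenvector is (-2,-3) - i(1,1) = (-2 - i, -3 - i).
A real fundamental pair from Re and Im of e^((4+5i)t)v: X_1 = e^(4t)(cos(5t)·(-2,-3) + sin(5t)·(1,1)), X_2 = e^(4t)(sin(5t)·(-2,-3) - cos(5t)·(1,1)).
General solution: C_1X_1 + C_2X_2.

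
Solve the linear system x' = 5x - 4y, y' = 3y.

x(t) = -c_1e^(5t) + 2c_2e^(3t), y(t) = c_2e^(3t)

Coefficient matrix A = [[5, -4], [0, 3]].
Characteristic polynomial det(A - λI) = λ^2 - 8λ + 15 = 0.
Eigenvalues λ = 5, 3.
For λ=5: (A-λI) row 1 is [0, -4], so an eigenvector is (-1, 0).
For λ=3: (A-λI) row 1 is [2, -4], so an eigenvector is (2, 1).
General solution: c_1e^(5t)(-1,0) + c_2e^(3t)(2,1).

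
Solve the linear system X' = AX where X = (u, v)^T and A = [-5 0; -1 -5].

Coefficient matrix A = [[-5, 0], [-1, -5]].
Characteristic polynomial det(A - λI) = λ^2 + 10λ + 25 = 0.
Single eigenvalue λ = -5 with algebraic multiplicity 2.
Eigenvector v = (0,-1); generalized eigenvector w with (A-λI)w=v is (1,-3).
General solution: e^(-5t)[C_1·v + C_2·(t·v + w)].

u(t) = C_2e^(-5t), v(t) = -C_1e^(-5t) - C_2te^(-5t) - 3C_2e^(-5t)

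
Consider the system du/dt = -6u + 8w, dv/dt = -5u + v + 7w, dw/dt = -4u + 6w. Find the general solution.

Coefficient matrix A = [[-6, 0, 8], [-5, 1, 7], [-4, 0, 6]].
det(A - λI) = 0 gives eigenvalues λ = 2, 1, -2.
For λ=2: eigenvector (1,2,1).
For λ=1: eigenvector (0,1,0).
For λ=-2: eigenvector (2,1,1).
General solution: C_1e^(2t)(1,2,1) + C_2e^(t)(0,1,0) + C_3e^(-2t)(2,1,1).

u(t) = C_1e^(2t) + 2C_3e^(-2t), v(t) = 2C_1e^(2t) + C_2e^(t) + C_3e^(-2t), w(t) = C_1e^(2t) + C_3e^(-2t)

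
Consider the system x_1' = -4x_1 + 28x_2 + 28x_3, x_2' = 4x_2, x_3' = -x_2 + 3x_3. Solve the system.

x_1(t) = C_2e^(-4t) + 4C_3e^(3t), x_2(t) = C_1e^(4t), x_3(t) = -C_1e^(4t) + C_3e^(3t)

Coefficient matrix A = [[-4, 28, 28], [0, 4, 0], [0, -1, 3]].
det(A - λI) = 0 gives eigenvalues λ = 4, -4, 3.
For λ=4: eigenvector (0,1,-1).
For λ=-4: eigenvector (1,0,0).
For λ=3: eigenvector (4,0,1).
General solution: C_1e^(4t)(0,1,-1) + C_2e^(-4t)(1,0,0) + C_3e^(3t)(4,0,1).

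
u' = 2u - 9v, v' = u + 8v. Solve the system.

Coefficient matrix A = [[2, -9], [1, 8]].
Characteristic polynomial det(A - λI) = λ^2 - 10λ + 25 = 0.
Single eigenvalue λ = 5 with algebraic multiplicity 2.
Eigenvector v = (-3,1); generalized eigenvector w with (A-λI)w=v is (-2,1).
General solution: e^(5t)[C_1·v + C_2·(t·v + w)].

u(t) = -3C_1e^(5t) - 3C_2te^(5t) - 2C_2e^(5t), v(t) = C_1e^(5t) + C_2te^(5t) + C_2e^(5t)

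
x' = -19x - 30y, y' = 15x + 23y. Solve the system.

x(t) = 3C_1e^(2t)sin(3t) + C_1e^(2t)cos(3t) + C_2e^(2t)sin(3t) - 3C_2e^(2t)cos(3t), y(t) = -2C_1e^(2t)sin(3t) - C_1e^(2t)cos(3t) - C_2e^(2t)sin(3t) + 2C_2e^(2t)cos(3t)

Coefficient matrix A = [[-19, -30], [15, 23]].
Characteristic polynomial det(A - λI) = λ^2 - 4λ + 13 = 0.
Eigenvalues λ = 2 ± 3i (complex conjugate pair).
For λ=2+3i: an eigenvector is (1,-1) - i(3,-2) = (1 - 3i, -1 + 2i).
A real fundamental pair from Re and Im of e^((2+3i)t)v: X_1 = e^(2t)(cos(3t)·(1,-1) + sin(3t)·(3,-2)), X_2 = e^(2t)(sin(3t)·(1,-1) - cos(3t)·(3,-2)).
General solution: C_1X_1 + C_2X_2.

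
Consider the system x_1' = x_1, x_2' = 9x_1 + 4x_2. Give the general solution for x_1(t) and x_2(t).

x_1(t) = -C_2e^(t), x_2(t) = -C_1e^(4t) + 3C_2e^(t)

Coefficient matrix A = [[1, 0], [9, 4]].
Characteristic polynomial det(A - λI) = λ^2 - 5λ + 4 = 0.
Eigenvalues λ = 4, 1.
For λ=4: (A-λI) row 1 is [-3, 0], so an eigenvector is (0, -1).
For λ=1: (A-λI) row 2 is [9, 3], so an eigenvector is (-1, 3).
General solution: C_1e^(4t)(0,-1) + C_2e^(t)(-1,3).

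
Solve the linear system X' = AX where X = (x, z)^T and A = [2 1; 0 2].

Coefficient matrix A = [[2, 1], [0, 2]].
Characteristic polynomial det(A - λI) = λ^2 - 4λ + 4 = 0.
Single eigenvalue λ = 2 with algebraic multiplicity 2.
Eigenvector v = (-1,0); generalized eigenvector w with (A-λI)w=v is (-2,-1).
General solution: e^(2t)[C_1·v + C_2·(t·v + w)].

x(t) = -C_1e^(2t) - C_2te^(2t) - 2C_2e^(2t), z(t) = -C_2e^(2t)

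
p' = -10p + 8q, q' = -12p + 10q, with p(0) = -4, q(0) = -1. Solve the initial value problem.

p(t) = 6e^(2t) - 10e^(-2t), q(t) = 9e^(2t) - 10e^(-2t)

Coefficient matrix A = [[-10, 8], [-12, 10]].
Characteristic polynomial det(A - λI) = λ^2 - 4 = 0.
Eigenvalues λ = 2, -2.
For λ=2: (A-λI) row 1 is [-12, 8], so an eigenvector is (-2, -3).
For λ=-2: (A-λI) row 1 is [-8, 8], so an eigenvector is (1, 1).
General solution: C_1e^(2t)(-2,-3) + C_2e^(-2t)(1,1).
Applying p(0)=-4, q(0)=-1 gives C_1=-3, C_2=-10.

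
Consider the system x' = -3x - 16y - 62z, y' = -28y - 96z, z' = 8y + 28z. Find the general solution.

Coefficient matrix A = [[-3, -16, -62], [0, -28, -96], [0, 8, 28]].
det(A - λI) = 0 gives eigenvalues λ = -3, -4, 4.
For λ=-3: eigenvector (1,0,0).
For λ=-4: eigenvector (2,4,-1).
For λ=4: eigenvector (-2,-3,1).
General solution: C_1e^(-3t)(1,0,0) + C_2e^(-4t)(2,4,-1) + C_3e^(4t)(-2,-3,1).

x(t) = C_1e^(-3t) + 2C_2e^(-4t) - 2C_3e^(4t), y(t) = 4C_2e^(-4t) - 3C_3e^(4t), z(t) = -C_2e^(-4t) + C_3e^(4t)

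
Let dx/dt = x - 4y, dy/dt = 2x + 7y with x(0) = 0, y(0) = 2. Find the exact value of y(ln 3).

A = [[1,-4],[2,7]]; eigenvalues λ = 5, 3.
Eigenvectors: (-1,1) for λ=5, (2,-1) for λ=3.
From the initial condition, c_1 = 4, c_2 = 2.
y(ln 3) = (4)(3^5)(1) + (2)(3^3)(-1) = 918.

918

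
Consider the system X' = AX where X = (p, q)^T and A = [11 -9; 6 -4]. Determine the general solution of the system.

p(t) = c_1e^(2t) - 3c_2e^(5t), q(t) = c_1e^(2t) - 2c_2e^(5t)

Coefficient matrix A = [[11, -9], [6, -4]].
Characteristic polynomial det(A - λI) = λ^2 - 7λ + 10 = 0.
Eigenvalues λ = 2, 5.
For λ=2: (A-λI) row 1 is [9, -9], so an eigenvector is (1, 1).
For λ=5: (A-λI) row 1 is [6, -9], so an eigenvector is (-3, -2).
General solution: c_1e^(2t)(1,1) + c_2e^(5t)(-3,-2).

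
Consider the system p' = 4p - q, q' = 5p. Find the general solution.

p(t) = c_1e^(2t)cos(t) + c_2e^(2t)sin(t), q(t) = c_1e^(2t)sin(t) + 2c_1e^(2t)cos(t) + 2c_2e^(2t)sin(t) - c_2e^(2t)cos(t)

Coefficient matrix A = [[4, -1], [5, 0]].
Characteristic polynomial det(A - λI) = λ^2 - 4λ + 5 = 0.
Eigenvalues λ = 2 ± i (complex conjugate pair).
For λ=2+i: an eigenvector is (1,2) - i(0,1) = (1, 2 - i).
A real fundamental pair from Re and Im of e^((2+i)t)v: X_1 = e^(2t)(cos(t)·(1,2) + sin(t)·(0,1)), X_2 = e^(2t)(sin(t)·(1,2) - cos(t)·(0,1)).
General solution: c_1X_1 + c_2X_2.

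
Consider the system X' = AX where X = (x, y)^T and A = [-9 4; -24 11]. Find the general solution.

Coefficient matrix A = [[-9, 4], [-24, 11]].
Characteristic polynomial det(A - λI) = λ^2 - 2λ - 3 = 0.
Eigenvalues λ = -1, 3.
For λ=-1: (A-λI) row 1 is [-8, 4], so an eigenvector is (-1, -2).
For λ=3: (A-λI) row 1 is [-12, 4], so an eigenvector is (1, 3).
General solution: K_1e^(-t)(-1,-2) + K_2e^(3t)(1,3).

x(t) = -K_1e^(-t) + K_2e^(3t), y(t) = -2K_1e^(-t) + 3K_2e^(3t)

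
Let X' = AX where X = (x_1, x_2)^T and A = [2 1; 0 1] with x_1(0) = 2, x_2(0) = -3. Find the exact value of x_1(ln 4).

A = [[2,1],[0,1]]; eigenvalues λ = 1, 2.
Eigenvectors: (1,-1) for λ=1, (-1,0) for λ=2.
From the initial condition, c_1 = 3, c_2 = 1.
x_1(ln 4) = (3)(4^1)(1) + (1)(4^2)(-1) = -4.

-4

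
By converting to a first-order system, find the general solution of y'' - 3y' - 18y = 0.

y(t) = K_1e^(-3t) + K_2e^(6t)

Let x_1 = y, x_2 = y'. Then x_1' = x_2 and x_2' = 18x_1 + 3x_2.
A = [[0,1],[18,3]]; det(A-λI) = λ^2 - 3λ - 18.
Eigenvalues λ = -3, 6 with eigenvectors (1,-3), (1,6).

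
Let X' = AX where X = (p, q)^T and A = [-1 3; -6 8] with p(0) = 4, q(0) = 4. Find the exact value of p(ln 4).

64

A = [[-1,3],[-6,8]]; eigenvalues λ = 2, 5.
Eigenvectors: (-1,-1) for λ=2, (-1,-2) for λ=5.
From the initial condition, c_1 = -4, c_2 = 0.
p(ln 4) = (-4)(4^2)(-1) + (0)(4^5)(-1) = 64.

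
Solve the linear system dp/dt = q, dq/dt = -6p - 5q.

Coefficient matrix A = [[0, 1], [-6, -5]].
Characteristic polynomial det(A - λI) = λ^2 + 5λ + 6 = 0.
Eigenvalues λ = -2, -3.
For λ=-2: (A-λI) row 1 is [2, 1], so an eigenvector is (-1, 2).
For λ=-3: (A-λI) row 1 is [3, 1], so an eigenvector is (1, -3).
General solution: c_1e^(-2t)(-1,2) + c_2e^(-3t)(1,-3).

p(t) = -c_1e^(-2t) + c_2e^(-3t), q(t) = 2c_1e^(-2t) - 3c_2e^(-3t)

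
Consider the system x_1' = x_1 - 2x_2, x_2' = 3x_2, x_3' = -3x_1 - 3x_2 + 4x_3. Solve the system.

Coefficient matrix A = [[1, -2, 0], [0, 3, 0], [-3, -3, 4]].
det(A - λI) = 0 gives eigenvalues λ = 1, 3, 4.
For λ=1: eigenvector (1,0,1).
For λ=3: eigenvector (1,-1,0).
For λ=4: eigenvector (0,0,1).
General solution: K_1e^(t)(1,0,1) + K_2e^(3t)(1,-1,0) + K_3e^(4t)(0,0,1).

x_1(t) = K_1e^(t) + K_2e^(3t), x_2(t) = -K_2e^(3t), x_3(t) = K_1e^(t) + K_3e^(4t)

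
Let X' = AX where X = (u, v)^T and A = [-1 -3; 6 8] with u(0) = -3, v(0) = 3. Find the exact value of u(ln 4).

A = [[-1,-3],[6,8]]; eigenvalues λ = 5, 2.
Eigenvectors: (1,-2) for λ=5, (1,-1) for λ=2.
From the initial condition, c_1 = 0, c_2 = -3.
u(ln 4) = (0)(4^5)(1) + (-3)(4^2)(1) = -48.

-48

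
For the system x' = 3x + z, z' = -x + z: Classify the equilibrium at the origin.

A = [[3,1],[-1,1]]; det(A-λI) = λ^2 - 4λ + 4.
repeated λ = 2 with a single eigenvector.

unstable improper node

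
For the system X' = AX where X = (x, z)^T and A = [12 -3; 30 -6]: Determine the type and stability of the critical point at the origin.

unstable spiral

A = [[12,-3],[30,-6]]; det(A-λI) = λ^2 - 6λ + 18.
λ = 3 ± 3i: positive real part.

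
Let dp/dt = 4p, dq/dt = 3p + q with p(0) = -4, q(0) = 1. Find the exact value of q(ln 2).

-54

A = [[4,0],[3,1]]; eigenvalues λ = 1, 4.
Eigenvectors: (0,-1) for λ=1, (1,1) for λ=4.
From the initial condition, c_1 = -5, c_2 = -4.
q(ln 2) = (-5)(2^1)(-1) + (-4)(2^4)(1) = -54.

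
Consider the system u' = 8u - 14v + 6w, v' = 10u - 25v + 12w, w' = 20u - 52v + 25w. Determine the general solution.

u(t) = C_1e^(4t) + 2C_2e^(3t) - 2C_3e^(t), v(t) = 2C_1e^(4t) + 5C_2e^(3t) - 4C_3e^(t), w(t) = 4C_1e^(4t) + 10C_2e^(3t) - 7C_3e^(t)

Coefficient matrix A = [[8, -14, 6], [10, -25, 12], [20, -52, 25]].
det(A - λI) = 0 gives eigenvalues λ = 4, 3, 1.
For λ=4: eigenvector (1,2,4).
For λ=3: eigenvector (2,5,10).
For λ=1: eigenvector (-2,-4,-7).
General solution: C_1e^(4t)(1,2,4) + C_2e^(3t)(2,5,10) + C_3e^(t)(-2,-4,-7).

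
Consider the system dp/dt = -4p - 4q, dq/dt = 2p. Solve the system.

p(t) = K_1e^(-2t)sin(2t) + K_1e^(-2t)cos(2t) + K_2e^(-2t)sin(2t) - K_2e^(-2t)cos(2t), q(t) = -K_1e^(-2t)cos(2t) - K_2e^(-2t)sin(2t)

Coefficient matrix A = [[-4, -4], [2, 0]].
Characteristic polynomial det(A - λI) = λ^2 + 4λ + 8 = 0.
Eigenvalues λ = -2 ± 2i (complex conjugate pair).
For λ=-2+2i: an eigenvector is (1,-1) - i(1,0) = (1 - i, -1).
A real fundamental pair from Re and Im of e^((-2+2i)t)v: X_1 = e^(-2t)(cos(2t)·(1,-1) + sin(2t)·(1,0)), X_2 = e^(-2t)(sin(2t)·(1,-1) - cos(2t)·(1,0)).
General solution: K_1X_1 + K_2X_2.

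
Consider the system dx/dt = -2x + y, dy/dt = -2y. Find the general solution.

x(t) = C_1e^(-2t) + C_2te^(-2t) - 3C_2e^(-2t), y(t) = C_2e^(-2t)

Coefficient matrix A = [[-2, 1], [0, -2]].
Characteristic polynomial det(A - λI) = λ^2 + 4λ + 4 = 0.
Single eigenvalue λ = -2 with algebraic multiplicity 2.
Eigenvector v = (1,0); generalized eigenvector w with (A-λI)w=v is (-3,1).
General solution: e^(-2t)[C_1·v + C_2·(t·v + w)].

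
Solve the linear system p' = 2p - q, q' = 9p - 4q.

Coefficient matrix A = [[2, -1], [9, -4]].
Characteristic polynomial det(A - λI) = λ^2 + 2λ + 1 = 0.
Single eigenvalue λ = -1 with algebraic multiplicity 2.
Eigenvector v = (1,3); generalized eigenvector w with (A-λI)w=v is (1,2).
General solution: e^(-t)[C_1·v + C_2·(t·v + w)].

p(t) = C_1e^(-t) + C_2te^(-t) + C_2e^(-t), q(t) = 3C_1e^(-t) + 3C_2te^(-t) + 2C_2e^(-t)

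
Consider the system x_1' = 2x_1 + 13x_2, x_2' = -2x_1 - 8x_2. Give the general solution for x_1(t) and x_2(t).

Coefficient matrix A = [[2, 13], [-2, -8]].
Characteristic polynomial det(A - λI) = λ^2 + 6λ + 10 = 0.
Eigenvalues λ = -3 ± i (complex conjugate pair).
For λ=-3+i: an eigenvector is (-2,1) - i(3,-1) = (-2 - 3i, 1 + i).
A real fundamental pair from Re and Im of e^((-3+i)t)v: X_1 = e^(-3t)(cos(t)·(-2,1) + sin(t)·(3,-1)), X_2 = e^(-3t)(sin(t)·(-2,1) - cos(t)·(3,-1)).
General solution: K_1X_1 + K_2X_2.

x_1(t) = 3K_1e^(-3t)sin(t) - 2K_1e^(-3t)cos(t) - 2K_2e^(-3t)sin(t) - 3K_2e^(-3t)cos(t), x_2(t) = -K_1e^(-3t)sin(t) + K_1e^(-3t)cos(t) + K_2e^(-3t)sin(t) + K_2e^(-3t)cos(t)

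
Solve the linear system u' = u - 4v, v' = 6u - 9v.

u(t) = 2K_1e^(-5t) + K_2e^(-3t), v(t) = 3K_1e^(-5t) + K_2e^(-3t)

Coefficient matrix A = [[1, -4], [6, -9]].
Characteristic polynomial det(A - λI) = λ^2 + 8λ + 15 = 0.
Eigenvalues λ = -5, -3.
For λ=-5: (A-λI) row 1 is [6, -4], so an eigenvector is (2, 3).
For λ=-3: (A-λI) row 1 is [4, -4], so an eigenvector is (1, 1).
General solution: K_1e^(-5t)(2,3) + K_2e^(-3t)(1,1).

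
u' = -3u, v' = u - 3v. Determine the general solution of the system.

u(t) = K_2e^(-3t), v(t) = K_1e^(-3t) + K_2te^(-3t) + 3K_2e^(-3t)

Coefficient matrix A = [[-3, 0], [1, -3]].
Characteristic polynomial det(A - λI) = λ^2 + 6λ + 9 = 0.
Single eigenvalue λ = -3 with algebraic multiplicity 2.
Eigenvector v = (0,1); generalized eigenvector w with (A-λI)w=v is (1,3).
General solution: e^(-3t)[K_1·v + K_2·(t·v + w)].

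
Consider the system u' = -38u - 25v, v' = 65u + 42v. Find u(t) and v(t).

u(t) = 2K_1e^(2t)sin(5t) + K_1e^(2t)cos(5t) + K_2e^(2t)sin(5t) - 2K_2e^(2t)cos(5t), v(t) = -3K_1e^(2t)sin(5t) - 2K_1e^(2t)cos(5t) - 2K_2e^(2t)sin(5t) + 3K_2e^(2t)cos(5t)

Coefficient matrix A = [[-38, -25], [65, 42]].
Characteristic polynomial det(A - λI) = λ^2 - 4λ + 29 = 0.
Eigenvalues λ = 2 ± 5i (complex conjugate pair).
For λ=2+5i: an eigenvector is (1,-2) - i(2,-3) = (1 - 2i, -2 + 3i).
A real fundamental pair from Re and Im of e^((2+5i)t)v: X_1 = e^(2t)(cos(5t)·(1,-2) + sin(5t)·(2,-3)), X_2 = e^(2t)(sin(5t)·(1,-2) - cos(5t)·(2,-3)).
General solution: K_1X_1 + K_2X_2.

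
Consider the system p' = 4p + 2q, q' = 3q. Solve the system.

Coefficient matrix A = [[4, 2], [0, 3]].
Characteristic polynomial det(A - λI) = λ^2 - 7λ + 12 = 0.
Eigenvalues λ = 4, 3.
For λ=4: (A-λI) row 1 is [0, 2], so an eigenvector is (1, 0).
For λ=3: (A-λI) row 1 is [1, 2], so an eigenvector is (2, -1).
General solution: K_1e^(4t)(1,0) + K_2e^(3t)(2,-1).

p(t) = K_1e^(4t) + 2K_2e^(3t), q(t) = -K_2e^(3t)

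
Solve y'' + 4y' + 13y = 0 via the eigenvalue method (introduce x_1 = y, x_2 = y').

y(t) = c_1e^(-2t)cos(3t) + c_2e^(-2t)sin(3t)

Let x_1 = y, x_2 = y'. Then x_1' = x_2 and x_2' = -13x_1 - 4x_2.
A = [[0,1],[-13,-4]]; det(A-λI) = λ^2 + 4λ + 13.
Eigenvalues λ = -2 ± 3i.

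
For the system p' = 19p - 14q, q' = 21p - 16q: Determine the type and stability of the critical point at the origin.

A = [[19,-14],[21,-16]]; det(A-λI) = λ^2 - 3λ - 10.
λ = -2, 5: opposite signs.

saddle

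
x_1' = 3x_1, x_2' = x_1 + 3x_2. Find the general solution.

Coefficient matrix A = [[3, 0], [1, 3]].
Characteristic polynomial det(A - λI) = λ^2 - 6λ + 9 = 0.
Single eigenvalue λ = 3 with algebraic multiplicity 2.
Eigenvector v = (0,-1); generalized eigenvector w with (A-λI)w=v is (-1,2).
General solution: e^(3t)[c_1·v + c_2·(t·v + w)].

x_1(t) = -c_2e^(3t), x_2(t) = -c_1e^(3t) - c_2te^(3t) + 2c_2e^(3t)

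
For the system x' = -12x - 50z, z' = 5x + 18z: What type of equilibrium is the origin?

unstable spiral

A = [[-12,-50],[5,18]]; det(A-λI) = λ^2 - 6λ + 34.
λ = 3 ± 5i: positive real part.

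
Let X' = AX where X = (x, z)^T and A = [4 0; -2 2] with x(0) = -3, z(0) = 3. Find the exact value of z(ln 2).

48

A = [[4,0],[-2,2]]; eigenvalues λ = 2, 4.
Eigenvectors: (0,1) for λ=2, (-1,1) for λ=4.
From the initial condition, c_1 = 0, c_2 = 3.
z(ln 2) = (0)(2^2)(1) + (3)(2^4)(1) = 48.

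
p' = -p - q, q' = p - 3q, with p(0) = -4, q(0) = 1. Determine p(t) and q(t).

p(t) = -5te^(-2t) - 4e^(-2t), q(t) = -5te^(-2t) + e^(-2t)

Coefficient matrix A = [[-1, -1], [1, -3]].
Characteristic polynomial det(A - λI) = λ^2 + 4λ + 4 = 0.
Single eigenvalue λ = -2 with algebraic multiplicity 2.
Eigenvector v = (1,1); generalized eigenvector w with (A-λI)w=v is (2,1).
General solution: e^(-2t)[c_1·v + c_2·(t·v + w)].
Applying p(0)=-4, q(0)=1 gives c_1=6, c_2=-5.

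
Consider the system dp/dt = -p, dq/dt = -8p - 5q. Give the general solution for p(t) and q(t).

Coefficient matrix A = [[-1, 0], [-8, -5]].
Characteristic polynomial det(A - λI) = λ^2 + 6λ + 5 = 0.
Eigenvalues λ = -5, -1.
For λ=-5: (A-λI) row 1 is [4, 0], so an eigenvector is (0, -1).
For λ=-1: (A-λI) row 2 is [-8, -4], so an eigenvector is (1, -2).
General solution: K_1e^(-5t)(0,-1) + K_2e^(-t)(1,-2).

p(t) = K_2e^(-t), q(t) = -K_1e^(-5t) - 2K_2e^(-t)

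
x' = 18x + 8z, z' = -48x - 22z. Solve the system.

x(t) = C_1e^(-6t) - C_2e^(2t), z(t) = -3C_1e^(-6t) + 2C_2e^(2t)

Coefficient matrix A = [[18, 8], [-48, -22]].
Characteristic polynomial det(A - λI) = λ^2 + 4λ - 12 = 0.
Eigenvalues λ = -6, 2.
For λ=-6: (A-λI) row 1 is [24, 8], so an eigenvector is (1, -3).
For λ=2: (A-λI) row 1 is [16, 8], so an eigenvector is (-1, 2).
General solution: C_1e^(-6t)(1,-3) + C_2e^(2t)(-1,2).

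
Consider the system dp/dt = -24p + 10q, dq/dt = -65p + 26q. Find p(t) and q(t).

p(t) = -K_1e^(t)sin(5t) + K_1e^(t)cos(5t) + K_2e^(t)sin(5t) + K_2e^(t)cos(5t), q(t) = -3K_1e^(t)sin(5t) + 2K_1e^(t)cos(5t) + 2K_2e^(t)sin(5t) + 3K_2e^(t)cos(5t)

Coefficient matrix A = [[-24, 10], [-65, 26]].
Characteristic polynomial det(A - λI) = λ^2 - 2λ + 26 = 0.
Eigenvalues λ = 1 ± 5i (complex conjugate pair).
For λ=1+5i: an eigenvector is (1,2) - i(-1,-3) = (1 + i, 2 + 3i).
A real fundamental pair from Re and Im of e^((1+5i)t)v: X_1 = e^(t)(cos(5t)·(1,2) + sin(5t)·(-1,-3)), X_2 = e^(t)(sin(5t)·(1,2) - cos(5t)·(-1,-3)).
General solution: K_1X_1 + K_2X_2.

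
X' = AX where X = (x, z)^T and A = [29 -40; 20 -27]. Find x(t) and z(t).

Coefficient matrix A = [[29, -40], [20, -27]].
Characteristic polynomial det(A - λI) = λ^2 - 2λ + 17 = 0.
Eigenvalues λ = 1 ± 4i (complex conjugate pair).
For λ=1+4i: an eigenvector is (-3,-2) - i(-1,-1) = (-3 + i, -2 + i).
A real fundamental pair from Re and Im of e^((1+4i)t)v: X_1 = e^(t)(cos(4t)·(-3,-2) + sin(4t)·(-1,-1)), X_2 = e^(t)(sin(4t)·(-3,-2) - cos(4t)·(-1,-1)).
General solution: C_1X_1 + C_2X_2.

x(t) = -C_1e^(t)sin(4t) - 3C_1e^(t)cos(4t) - 3C_2e^(t)sin(4t) + C_2e^(t)cos(4t), z(t) = -C_1e^(t)sin(4t) - 2C_1e^(t)cos(4t) - 2C_2e^(t)sin(4t) + C_2e^(t)cos(4t)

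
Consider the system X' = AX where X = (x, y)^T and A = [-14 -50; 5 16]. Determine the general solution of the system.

x(t) = c_1e^(t)sin(5t) + 3c_1e^(t)cos(5t) + 3c_2e^(t)sin(5t) - c_2e^(t)cos(5t), y(t) = -c_1e^(t)cos(5t) - c_2e^(t)sin(5t)

Coefficient matrix A = [[-14, -50], [5, 16]].
Characteristic polynomial det(A - λI) = λ^2 - 2λ + 26 = 0.
Eigenvalues λ = 1 ± 5i (complex conjugate pair).
For λ=1+5i: an eigenvector is (3,-1) - i(1,0) = (3 - i, -1).
A real fundamental pair from Re and Im of e^((1+5i)t)v: X_1 = e^(t)(cos(5t)·(3,-1) + sin(5t)·(1,0)), X_2 = e^(t)(sin(5t)·(3,-1) - cos(5t)·(1,0)).
General solution: c_1X_1 + c_2X_2.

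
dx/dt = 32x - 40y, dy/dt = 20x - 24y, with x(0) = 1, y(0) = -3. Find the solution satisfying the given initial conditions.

Coefficient matrix A = [[32, -40], [20, -24]].
Characteristic polynomial det(A - λI) = λ^2 - 8λ + 32 = 0.
Eigenvalues λ = 4 ± 4i (complex conjugate pair).
For λ=4+4i: an eigenvector is (3,2) - i(1,1) = (3 - i, 2 - i).
A real fundamental pair from Re and Im of e^((4+4i)t)v: X_1 = e^(4t)(cos(4t)·(3,2) + sin(4t)·(1,1)), X_2 = e^(4t)(sin(4t)·(3,2) - cos(4t)·(1,1)).
General solution: c_1X_1 + c_2X_2.
Applying x(0)=1, y(0)=-3 gives c_1=4, c_2=11.

x(t) = 37e^(4t)sin(4t) + e^(4t)cos(4t), y(t) = 26e^(4t)sin(4t) - 3e^(4t)cos(4t)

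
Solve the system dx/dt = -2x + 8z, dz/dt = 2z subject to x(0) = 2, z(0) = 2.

Coefficient matrix A = [[-2, 8], [0, 2]].
Characteristic polynomial det(A - λI) = λ^2 - 4 = 0.
Eigenvalues λ = 2, -2.
For λ=2: (A-λI) row 1 is [-4, 8], so an eigenvector is (2, 1).
For λ=-2: (A-λI) row 1 is [0, 8], so an eigenvector is (-1, 0).
General solution: K_1e^(2t)(2,1) + K_2e^(-2t)(-1,0).
Applying x(0)=2, z(0)=2 gives K_1=2, K_2=2.

x(t) = 4e^(2t) - 2e^(-2t), z(t) = 2e^(2t)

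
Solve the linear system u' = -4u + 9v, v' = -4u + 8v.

u(t) = 3K_1e^(2t) + 3K_2te^(2t) - 2K_2e^(2t), v(t) = 2K_1e^(2t) + 2K_2te^(2t) - K_2e^(2t)

Coefficient matrix A = [[-4, 9], [-4, 8]].
Characteristic polynomial det(A - λI) = λ^2 - 4λ + 4 = 0.
Single eigenvalue λ = 2 with algebraic multiplicity 2.
Eigenvector v = (3,2); generalized eigenvector w with (A-λI)w=v is (-2,-1).
General solution: e^(2t)[K_1·v + K_2·(t·v + w)].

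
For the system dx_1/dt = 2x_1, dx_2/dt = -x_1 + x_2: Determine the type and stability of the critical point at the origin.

A = [[2,0],[-1,1]]; det(A-λI) = λ^2 - 3λ + 2.
λ = 2, 1: both positive.

unstable node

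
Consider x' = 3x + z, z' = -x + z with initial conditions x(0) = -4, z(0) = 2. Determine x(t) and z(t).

Coefficient matrix A = [[3, 1], [-1, 1]].
Characteristic polynomial det(A - λI) = λ^2 - 4λ + 4 = 0.
Single eigenvalue λ = 2 with algebraic multiplicity 2.
Eigenvector v = (-1,1); generalized eigenvector w with (A-λI)w=v is (0,-1).
General solution: e^(2t)[K_1·v + K_2·(t·v + w)].
Applying x(0)=-4, z(0)=2 gives K_1=4, K_2=2.

x(t) = -2te^(2t) - 4e^(2t), z(t) = 2te^(2t) + 2e^(2t)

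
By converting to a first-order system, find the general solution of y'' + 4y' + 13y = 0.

y(t) = C_1e^(-2t)cos(3t) + C_2e^(-2t)sin(3t)

Let x_1 = y, x_2 = y'. Then x_1' = x_2 and x_2' = -13x_1 - 4x_2.
A = [[0,1],[-13,-4]]; det(A-λI) = λ^2 + 4λ + 13.
Eigenvalues λ = -2 ± 3i.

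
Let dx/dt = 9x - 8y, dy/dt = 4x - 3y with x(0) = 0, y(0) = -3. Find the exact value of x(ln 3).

A = [[9,-8],[4,-3]]; eigenvalues λ = 5, 1.
Eigenvectors: (-2,-1) for λ=5, (-1,-1) for λ=1.
From the initial condition, c_1 = -3, c_2 = 6.
x(ln 3) = (-3)(3^5)(-2) + (6)(3^1)(-1) = 1440.

1440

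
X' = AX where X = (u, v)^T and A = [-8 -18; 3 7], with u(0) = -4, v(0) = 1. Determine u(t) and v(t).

u(t) = 2e^(t) - 6e^(-2t), v(t) = -e^(t) + 2e^(-2t)

Coefficient matrix A = [[-8, -18], [3, 7]].
Characteristic polynomial det(A - λI) = λ^2 + λ - 2 = 0.
Eigenvalues λ = -2, 1.
For λ=-2: (A-λI) row 1 is [-6, -18], so an eigenvector is (-3, 1).
For λ=1: (A-λI) row 1 is [-9, -18], so an eigenvector is (2, -1).
General solution: c_1e^(-2t)(-3,1) + c_2e^(t)(2,-1).
Applying u(0)=-4, v(0)=1 gives c_1=2, c_2=1.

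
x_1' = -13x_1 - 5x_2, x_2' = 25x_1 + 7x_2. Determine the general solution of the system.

Coefficient matrix A = [[-13, -5], [25, 7]].
Characteristic polynomial det(A - λI) = λ^2 + 6λ + 34 = 0.
Eigenvalues λ = -3 ± 5i (complex conjugate pair).
For λ=-3+5i: an eigenvector is (0,1) - i(-1,2) = (0 + i, 1 - 2i).
A real fundamental pair from Re and Im of e^((-3+5i)t)v: X_1 = e^(-3t)(cos(5t)·(0,1) + sin(5t)·(-1,2)), X_2 = e^(-3t)(sin(5t)·(0,1) - cos(5t)·(-1,2)).
General solution: K_1X_1 + K_2X_2.

x_1(t) = -K_1e^(-3t)sin(5t) + K_2e^(-3t)cos(5t), x_2(t) = 2K_1e^(-3t)sin(5t) + K_1e^(-3t)cos(5t) + K_2e^(-3t)sin(5t) - 2K_2e^(-3t)cos(5t)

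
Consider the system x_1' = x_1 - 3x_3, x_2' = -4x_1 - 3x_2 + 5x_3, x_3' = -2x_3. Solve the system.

Coefficient matrix A = [[1, 0, -3], [-4, -3, 5], [0, 0, -2]].
det(A - λI) = 0 gives eigenvalues λ = -2, -3, 1.
For λ=-2: eigenvector (1,1,1).
For λ=-3: eigenvector (0,1,0).
For λ=1: eigenvector (1,-1,0).
General solution: K_1e^(-2t)(1,1,1) + K_2e^(-3t)(0,1,0) + K_3e^(t)(1,-1,0).

x_1(t) = K_1e^(-2t) + K_3e^(t), x_2(t) = K_1e^(-2t) + K_2e^(-3t) - K_3e^(t), x_3(t) = K_1e^(-2t)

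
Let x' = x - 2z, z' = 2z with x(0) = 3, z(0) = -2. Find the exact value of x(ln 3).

33

A = [[1,-2],[0,2]]; eigenvalues λ = 2, 1.
Eigenvectors: (2,-1) for λ=2, (-1,0) for λ=1.
From the initial condition, c_1 = 2, c_2 = 1.
x(ln 3) = (2)(3^2)(2) + (1)(3^1)(-1) = 33.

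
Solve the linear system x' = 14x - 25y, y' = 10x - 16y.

Coefficient matrix A = [[14, -25], [10, -16]].
Characteristic polynomial det(A - λI) = λ^2 + 2λ + 26 = 0.
Eigenvalues λ = -1 ± 5i (complex conjugate pair).
For λ=-1+5i: an eigenvector is (2,1) - i(1,1) = (2 - i, 1 - i).
A real fundamental pair from Re and Im of e^((-1+5i)t)v: X_1 = e^(-t)(cos(5t)·(2,1) + sin(5t)·(1,1)), X_2 = e^(-t)(sin(5t)·(2,1) - cos(5t)·(1,1)).
General solution: c_1X_1 + c_2X_2.

x(t) = c_1e^(-t)sin(5t) + 2c_1e^(-t)cos(5t) + 2c_2e^(-t)sin(5t) - c_2e^(-t)cos(5t), y(t) = c_1e^(-t)sin(5t) + c_1e^(-t)cos(5t) + c_2e^(-t)sin(5t) - c_2e^(-t)cos(5t)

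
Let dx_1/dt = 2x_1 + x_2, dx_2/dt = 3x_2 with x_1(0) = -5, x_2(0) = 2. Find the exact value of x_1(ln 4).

A = [[2,1],[0,3]]; eigenvalues λ = 2, 3.
Eigenvectors: (-1,0) for λ=2, (1,1) for λ=3.
From the initial condition, c_1 = 7, c_2 = 2.
x_1(ln 4) = (7)(4^2)(-1) + (2)(4^3)(1) = 16.

16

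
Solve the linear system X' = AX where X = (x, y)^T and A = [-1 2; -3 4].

Coefficient matrix A = [[-1, 2], [-3, 4]].
Characteristic polynomial det(A - λI) = λ^2 - 3λ + 2 = 0.
Eigenvalues λ = 2, 1.
For λ=2: (A-λI) row 1 is [-3, 2], so an eigenvector is (-2, -3).
For λ=1: (A-λI) row 1 is [-2, 2], so an eigenvector is (-1, -1).
General solution: c_1e^(2t)(-2,-3) + c_2e^(t)(-1,-1).

x(t) = -2c_1e^(2t) - c_2e^(t), y(t) = -3c_1e^(2t) - c_2e^(t)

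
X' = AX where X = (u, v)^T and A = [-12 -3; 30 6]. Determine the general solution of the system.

u(t) = -c_1e^(-3t)cos(3t) - c_2e^(-3t)sin(3t), v(t) = -c_1e^(-3t)sin(3t) + 3c_1e^(-3t)cos(3t) + 3c_2e^(-3t)sin(3t) + c_2e^(-3t)cos(3t)

Coefficient matrix A = [[-12, -3], [30, 6]].
Characteristic polynomial det(A - λI) = λ^2 + 6λ + 18 = 0.
Eigenvalues λ = -3 ± 3i (complex conjugate pair).
For λ=-3+3i: an eigenvector is (-1,3) - i(0,-1) = (-1, 3 + i).
A real fundamental pair from Re and Im of e^((-3+3i)t)v: X_1 = e^(-3t)(cos(3t)·(-1,3) + sin(3t)·(0,-1)), X_2 = e^(-3t)(sin(3t)·(-1,3) - cos(3t)·(0,-1)).
General solution: c_1X_1 + c_2X_2.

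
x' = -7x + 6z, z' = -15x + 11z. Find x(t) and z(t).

x(t) = K_1e^(2t)sin(3t) + K_1e^(2t)cos(3t) + K_2e^(2t)sin(3t) - K_2e^(2t)cos(3t), z(t) = K_1e^(2t)sin(3t) + 2K_1e^(2t)cos(3t) + 2K_2e^(2t)sin(3t) - K_2e^(2t)cos(3t)

Coefficient matrix A = [[-7, 6], [-15, 11]].
Characteristic polynomial det(A - λI) = λ^2 - 4λ + 13 = 0.
Eigenvalues λ = 2 ± 3i (complex conjugate pair).
For λ=2+3i: an eigenvector is (1,2) - i(1,1) = (1 - i, 2 - i).
A real fundamental pair from Re and Im of e^((2+3i)t)v: X_1 = e^(2t)(cos(3t)·(1,2) + sin(3t)·(1,1)), X_2 = e^(2t)(sin(3t)·(1,2) - cos(3t)·(1,1)).
General solution: K_1X_1 + K_2X_2.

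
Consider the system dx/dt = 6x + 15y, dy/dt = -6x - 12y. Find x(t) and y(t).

Coefficient matrix A = [[6, 15], [-6, -12]].
Characteristic polynomial det(A - λI) = λ^2 + 6λ + 18 = 0.
Eigenvalues λ = -3 ± 3i (complex conjugate pair).
For λ=-3+3i: an eigenvector is (1,-1) - i(-2,1) = (1 + 2i, -1 - i).
A real fundamental pair from Re and Im of e^((-3+3i)t)v: X_1 = e^(-3t)(cos(3t)·(1,-1) + sin(3t)·(-2,1)), X_2 = e^(-3t)(sin(3t)·(1,-1) - cos(3t)·(-2,1)).
General solution: K_1X_1 + K_2X_2.

x(t) = -2K_1e^(-3t)sin(3t) + K_1e^(-3t)cos(3t) + K_2e^(-3t)sin(3t) + 2K_2e^(-3t)cos(3t), y(t) = K_1e^(-3t)sin(3t) - K_1e^(-3t)cos(3t) - K_2e^(-3t)sin(3t) - K_2e^(-3t)cos(3t)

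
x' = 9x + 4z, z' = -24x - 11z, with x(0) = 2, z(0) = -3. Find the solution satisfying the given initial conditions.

Coefficient matrix A = [[9, 4], [-24, -11]].
Characteristic polynomial det(A - λI) = λ^2 + 2λ - 3 = 0.
Eigenvalues λ = -3, 1.
For λ=-3: (A-λI) row 1 is [12, 4], so an eigenvector is (1, -3).
For λ=1: (A-λI) row 1 is [8, 4], so an eigenvector is (-1, 2).
General solution: C_1e^(-3t)(1,-3) + C_2e^(t)(-1,2).
Applying x(0)=2, z(0)=-3 gives C_1=-1, C_2=-3.

x(t) = 3e^(t) - e^(-3t), z(t) = -6e^(t) + 3e^(-3t)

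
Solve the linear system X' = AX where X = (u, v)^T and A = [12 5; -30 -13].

Coefficient matrix A = [[12, 5], [-30, -13]].
Characteristic polynomial det(A - λI) = λ^2 + λ - 6 = 0.
Eigenvalues λ = -3, 2.
For λ=-3: (A-λI) row 1 is [15, 5], so an eigenvector is (-1, 3).
For λ=2: (A-λI) row 1 is [10, 5], so an eigenvector is (1, -2).
General solution: c_1e^(-3t)(-1,3) + c_2e^(2t)(1,-2).

u(t) = -c_1e^(-3t) + c_2e^(2t), v(t) = 3c_1e^(-3t) - 2c_2e^(2t)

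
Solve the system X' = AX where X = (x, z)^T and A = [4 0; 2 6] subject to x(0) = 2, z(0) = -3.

Coefficient matrix A = [[4, 0], [2, 6]].
Characteristic polynomial det(A - λI) = λ^2 - 10λ + 24 = 0.
Eigenvalues λ = 6, 4.
For λ=6: (A-λI) row 1 is [-2, 0], so an eigenvector is (0, -1).
For λ=4: (A-λI) row 2 is [2, 2], so an eigenvector is (-1, 1).
General solution: K_1e^(6t)(0,-1) + K_2e^(4t)(-1,1).
Applying x(0)=2, z(0)=-3 gives K_1=1, K_2=-2.

x(t) = 2e^(4t), z(t) = -e^(6t) - 2e^(4t)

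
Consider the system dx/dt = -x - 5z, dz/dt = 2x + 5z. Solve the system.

x(t) = -2K_1e^(2t)sin(t) - K_1e^(2t)cos(t) - K_2e^(2t)sin(t) + 2K_2e^(2t)cos(t), z(t) = K_1e^(2t)sin(t) + K_1e^(2t)cos(t) + K_2e^(2t)sin(t) - K_2e^(2t)cos(t)

Coefficient matrix A = [[-1, -5], [2, 5]].
Characteristic polynomial det(A - λI) = λ^2 - 4λ + 5 = 0.
Eigenvalues λ = 2 ± i (complex conjugate pair).
For λ=2+i: an eigenvector is (-1,1) - i(-2,1) = (-1 + 2i, 1 - i).
A real fundamental pair from Re and Im of e^((2+i)t)v: X_1 = e^(2t)(cos(t)·(-1,1) + sin(t)·(-2,1)), X_2 = e^(2t)(sin(t)·(-1,1) - cos(t)·(-2,1)).
General solution: K_1X_1 + K_2X_2.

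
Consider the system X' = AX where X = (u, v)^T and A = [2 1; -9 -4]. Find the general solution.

u(t) = C_1e^(-t) + C_2te^(-t) + C_2e^(-t), v(t) = -3C_1e^(-t) - 3C_2te^(-t) - 2C_2e^(-t)

Coefficient matrix A = [[2, 1], [-9, -4]].
Characteristic polynomial det(A - λI) = λ^2 + 2λ + 1 = 0.
Single eigenvalue λ = -1 with algebraic multiplicity 2.
Eigenvector v = (1,-3); generalized eigenvector w with (A-λI)w=v is (1,-2).
General solution: e^(-t)[C_1·v + C_2·(t·v + w)].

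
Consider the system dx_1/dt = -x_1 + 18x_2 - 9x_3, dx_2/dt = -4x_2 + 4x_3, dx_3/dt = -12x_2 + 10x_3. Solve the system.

x_1(t) = C_2e^(-t) - 3C_3e^(2t), x_2(t) = C_1e^(4t) - 2C_3e^(2t), x_3(t) = 2C_1e^(4t) - 3C_3e^(2t)

Coefficient matrix A = [[-1, 18, -9], [0, -4, 4], [0, -12, 10]].
det(A - λI) = 0 gives eigenvalues λ = 4, -1, 2.
For λ=4: eigenvector (0,1,2).
For λ=-1: eigenvector (1,0,0).
For λ=2: eigenvector (-3,-2,-3).
General solution: C_1e^(4t)(0,1,2) + C_2e^(-t)(1,0,0) + C_3e^(2t)(-3,-2,-3).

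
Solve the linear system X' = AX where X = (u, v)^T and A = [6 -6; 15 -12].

u(t) = -C_1e^(-3t)sin(3t) + C_1e^(-3t)cos(3t) + C_2e^(-3t)sin(3t) + C_2e^(-3t)cos(3t), v(t) = -C_1e^(-3t)sin(3t) + 2C_1e^(-3t)cos(3t) + 2C_2e^(-3t)sin(3t) + C_2e^(-3t)cos(3t)

Coefficient matrix A = [[6, -6], [15, -12]].
Characteristic polynomial det(A - λI) = λ^2 + 6λ + 18 = 0.
Eigenvalues λ = -3 ± 3i (complex conjugate pair).
For λ=-3+3i: an eigenvector is (1,2) - i(-1,-1) = (1 + i, 2 + i).
A real fundamental pair from Re and Im of e^((-3+3i)t)v: X_1 = e^(-3t)(cos(3t)·(1,2) + sin(3t)·(-1,-1)), X_2 = e^(-3t)(sin(3t)·(1,2) - cos(3t)·(-1,-1)).
General solution: C_1X_1 + C_2X_2.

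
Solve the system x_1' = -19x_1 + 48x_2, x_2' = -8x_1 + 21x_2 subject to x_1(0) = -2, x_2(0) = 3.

Coefficient matrix A = [[-19, 48], [-8, 21]].
Characteristic polynomial det(A - λI) = λ^2 - 2λ - 15 = 0.
Eigenvalues λ = 5, -3.
For λ=5: (A-λI) row 1 is [-24, 48], so an eigenvector is (2, 1).
For λ=-3: (A-λI) row 1 is [-16, 48], so an eigenvector is (-3, -1).
General solution: c_1e^(5t)(2,1) + c_2e^(-3t)(-3,-1).
Applying x_1(0)=-2, x_2(0)=3 gives c_1=11, c_2=8.

x_1(t) = 22e^(5t) - 24e^(-3t), x_2(t) = 11e^(5t) - 8e^(-3t)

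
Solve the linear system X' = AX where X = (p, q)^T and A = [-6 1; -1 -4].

Coefficient matrix A = [[-6, 1], [-1, -4]].
Characteristic polynomial det(A - λI) = λ^2 + 10λ + 25 = 0.
Single eigenvalue λ = -5 with algebraic multiplicity 2.
Eigenvector v = (-1,-1); generalized eigenvector w with (A-λI)w=v is (-2,-3).
General solution: e^(-5t)[K_1·v + K_2·(t·v + w)].

p(t) = -K_1e^(-5t) - K_2te^(-5t) - 2K_2e^(-5t), q(t) = -K_1e^(-5t) - K_2te^(-5t) - 3K_2e^(-5t)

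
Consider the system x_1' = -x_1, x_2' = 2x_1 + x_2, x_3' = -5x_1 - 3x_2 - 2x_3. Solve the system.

x_1(t) = c_1e^(-t), x_2(t) = -c_1e^(-t) + c_2e^(t), x_3(t) = -2c_1e^(-t) - c_2e^(t) + c_3e^(-2t)

Coefficient matrix A = [[-1, 0, 0], [2, 1, 0], [-5, -3, -2]].
det(A - λI) = 0 gives eigenvalues λ = -1, 1, -2.
For λ=-1: eigenvector (1,-1,-2).
For λ=1: eigenvector (0,1,-1).
For λ=-2: eigenvector (0,0,1).
General solution: c_1e^(-t)(1,-1,-2) + c_2e^(t)(0,1,-1) + c_3e^(-2t)(0,0,1).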